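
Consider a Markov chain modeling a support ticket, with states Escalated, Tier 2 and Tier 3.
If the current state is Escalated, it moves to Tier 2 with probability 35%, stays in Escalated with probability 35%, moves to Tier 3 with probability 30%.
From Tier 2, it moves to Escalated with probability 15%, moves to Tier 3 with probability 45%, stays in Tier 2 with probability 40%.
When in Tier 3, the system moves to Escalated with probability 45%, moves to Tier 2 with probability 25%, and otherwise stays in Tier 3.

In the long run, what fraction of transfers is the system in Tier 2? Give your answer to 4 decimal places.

Let the stationary distribution be π with π = πP and π_1 + π_2 + π_3 = 1.
π_1 = 0.35·π_1 + 0.15·π_2 + 0.45·π_3
π_2 = 0.35·π_1 + 0.4·π_2 + 0.25·π_3
Solving with the normalization constraint gives π = (0.3187, 0.3316, 0.3497).
So the stationary probability of Tier 2 is 0.3316.

0.3316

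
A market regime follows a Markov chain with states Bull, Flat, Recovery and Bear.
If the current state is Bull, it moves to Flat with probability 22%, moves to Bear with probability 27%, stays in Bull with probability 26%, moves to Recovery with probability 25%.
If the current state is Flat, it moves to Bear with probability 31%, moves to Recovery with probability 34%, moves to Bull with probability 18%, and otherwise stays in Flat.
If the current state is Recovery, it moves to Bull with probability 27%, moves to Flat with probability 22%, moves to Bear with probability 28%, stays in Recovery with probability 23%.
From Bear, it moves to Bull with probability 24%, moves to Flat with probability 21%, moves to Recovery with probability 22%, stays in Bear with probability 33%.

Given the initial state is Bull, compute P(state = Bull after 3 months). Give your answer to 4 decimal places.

Propagate the distribution vector 3 months from Bull.
After 0 months: (1.0000, 0.0000, 0.0000, 0.0000)
After 1 month: (0.2600, 0.2200, 0.2500, 0.2700)
After 2 months: (0.2395, 0.2063, 0.2567, 0.2975)
After 3 months: (0.2401, 0.2067, 0.2545, 0.2987)
P(in Bull after 3 months) = 0.2401

0.2401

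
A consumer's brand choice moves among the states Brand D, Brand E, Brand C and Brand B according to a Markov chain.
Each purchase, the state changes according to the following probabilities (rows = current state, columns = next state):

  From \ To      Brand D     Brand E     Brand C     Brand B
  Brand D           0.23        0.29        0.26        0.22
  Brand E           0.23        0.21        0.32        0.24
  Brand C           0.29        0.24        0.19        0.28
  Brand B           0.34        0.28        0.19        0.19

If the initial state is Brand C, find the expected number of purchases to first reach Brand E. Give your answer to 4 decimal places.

3.7894

Let t(s) be the expected number of purchases to first reach Brand E from state s, with t(Brand E) = 0. Conditioning on the first purchase:
t(Brand D) = 1 + 0.23·t(Brand D) + 0.26·t(Brand C) + 0.22·t(Brand B)
t(Brand C) = 1 + 0.29·t(Brand D) + 0.19·t(Brand C) + 0.28·t(Brand B)
t(Brand B) = 1 + 0.34·t(Brand D) + 0.19·t(Brand C) + 0.19·t(Brand B)
Solving: t(Brand D) = 3.6189, t(Brand C) = 3.7894, t(Brand B) = 3.6425.
Expected purchases from Brand C to Brand E: 3.7894.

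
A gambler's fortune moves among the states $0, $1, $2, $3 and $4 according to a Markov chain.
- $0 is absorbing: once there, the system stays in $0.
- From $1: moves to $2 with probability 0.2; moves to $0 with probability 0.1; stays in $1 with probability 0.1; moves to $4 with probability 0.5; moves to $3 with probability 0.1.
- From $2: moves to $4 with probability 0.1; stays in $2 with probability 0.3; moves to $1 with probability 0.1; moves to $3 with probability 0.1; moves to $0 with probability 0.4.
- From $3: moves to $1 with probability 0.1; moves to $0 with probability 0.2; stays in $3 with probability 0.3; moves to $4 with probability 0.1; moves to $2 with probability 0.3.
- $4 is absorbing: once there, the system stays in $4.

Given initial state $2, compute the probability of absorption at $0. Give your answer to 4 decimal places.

Let h(s) be the probability of absorption at $0 starting from transient state s. Then h($0) = 1 and h($4) = 0. By first-step analysis:
h($1) = 0.1·1 + 0.1·h($1) + 0.2·h($2) + 0.1·h($3) + 0.5·0
h($2) = 0.4·1 + 0.1·h($1) + 0.3·h($2) + 0.1·h($3) + 0.1·0
h($3) = 0.2·1 + 0.1·h($1) + 0.3·h($2) + 0.3·h($3) + 0.1·0
Solving: h($1) = 0.3402, h($2) = 0.7113, h($3) = 0.6392.
Starting from $2, the probability is 0.7113.

0.7113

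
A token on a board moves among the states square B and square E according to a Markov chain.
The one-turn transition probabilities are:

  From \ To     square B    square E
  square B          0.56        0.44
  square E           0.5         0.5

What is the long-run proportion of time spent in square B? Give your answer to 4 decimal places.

Let the stationary distribution be π with π = πP and π_1 + π_2 = 1.
π_1 = 0.56·π_1 + 0.5·π_2
Solving with the normalization constraint gives π = (0.5319, 0.4681).
So the stationary probability of square B is 0.5319.

0.5319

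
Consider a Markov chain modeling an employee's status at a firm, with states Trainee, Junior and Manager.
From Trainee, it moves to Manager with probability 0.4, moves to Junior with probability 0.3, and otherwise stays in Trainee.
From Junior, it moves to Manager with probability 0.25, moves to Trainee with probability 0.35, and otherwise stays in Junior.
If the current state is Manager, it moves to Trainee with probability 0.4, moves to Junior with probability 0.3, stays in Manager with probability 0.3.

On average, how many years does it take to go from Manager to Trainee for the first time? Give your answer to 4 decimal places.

Let t(s) be the expected number of years to first reach Trainee from state s, with t(Trainee) = 0. Conditioning on the first year:
t(Junior) = 1 + 0.4·t(Junior) + 0.25·t(Manager)
t(Manager) = 1 + 0.3·t(Junior) + 0.3·t(Manager)
Solving: t(Junior) = 2.7536, t(Manager) = 2.6087.
Expected years from Manager to Trainee: 2.6087.

2.6087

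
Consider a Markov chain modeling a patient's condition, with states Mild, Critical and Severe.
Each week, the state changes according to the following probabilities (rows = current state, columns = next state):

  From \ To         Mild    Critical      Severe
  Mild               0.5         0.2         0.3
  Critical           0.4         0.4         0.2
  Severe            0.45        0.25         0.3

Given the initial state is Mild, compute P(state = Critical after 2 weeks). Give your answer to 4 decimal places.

0.2550

Sum over the intermediate state after 1 week:
P = P(Mild→Mild)·P(Mild→Critical) + P(Mild→Critical)·P(Critical→Critical) + P(Mild→Severe)·P(Severe→Critical)
  = 0.5×0.2 + 0.2×0.4 + 0.3×0.25
  = 0.1000 + 0.0800 + 0.0750 = 0.2550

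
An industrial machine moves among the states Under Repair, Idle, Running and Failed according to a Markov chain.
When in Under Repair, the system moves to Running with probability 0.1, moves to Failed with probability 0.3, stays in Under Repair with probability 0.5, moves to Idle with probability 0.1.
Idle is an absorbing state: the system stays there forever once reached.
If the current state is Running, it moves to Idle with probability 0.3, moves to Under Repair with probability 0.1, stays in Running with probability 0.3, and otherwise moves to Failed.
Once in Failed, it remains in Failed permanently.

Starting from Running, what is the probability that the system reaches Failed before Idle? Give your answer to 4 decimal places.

Let h(s) be the probability of absorption at Failed starting from transient state s. Then h(Failed) = 1 and h(Idle) = 0. By first-step analysis:
h(Under Repair) = 0.5·h(Under Repair) + 0.1·0 + 0.1·h(Running) + 0.3·1
h(Running) = 0.1·h(Under Repair) + 0.3·0 + 0.3·h(Running) + 0.3·1
Solving: h(Under Repair) = 0.7059, h(Running) = 0.5294.
Starting from Running, the probability is 0.5294.

0.5294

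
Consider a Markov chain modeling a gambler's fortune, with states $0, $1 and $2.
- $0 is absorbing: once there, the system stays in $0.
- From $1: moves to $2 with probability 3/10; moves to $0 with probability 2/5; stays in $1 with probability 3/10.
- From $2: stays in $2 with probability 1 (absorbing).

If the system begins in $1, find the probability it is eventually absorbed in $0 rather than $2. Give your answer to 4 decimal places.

0.5714

Let h(s) be the probability of absorption at $0 starting from transient state s. Then h($0) = 1 and h($2) = 0. By first-step analysis:
h($1) = 0.4·1 + 0.3·h($1) + 0.3·0
Solving: h($1) = 0.5714.
Starting from $1, the probability is 0.5714.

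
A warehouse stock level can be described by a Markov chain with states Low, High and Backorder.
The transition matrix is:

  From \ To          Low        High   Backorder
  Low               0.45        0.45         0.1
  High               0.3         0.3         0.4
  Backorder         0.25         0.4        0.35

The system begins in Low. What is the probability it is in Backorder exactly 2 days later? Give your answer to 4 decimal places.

0.2600

Sum over the intermediate state after 1 day:
P = P(Low→Low)·P(Low→Backorder) + P(Low→High)·P(High→Backorder) + P(Low→Backorder)·P(Backorder→Backorder)
  = 0.45×0.1 + 0.45×0.4 + 0.1×0.35
  = 0.0450 + 0.1800 + 0.0350 = 0.2600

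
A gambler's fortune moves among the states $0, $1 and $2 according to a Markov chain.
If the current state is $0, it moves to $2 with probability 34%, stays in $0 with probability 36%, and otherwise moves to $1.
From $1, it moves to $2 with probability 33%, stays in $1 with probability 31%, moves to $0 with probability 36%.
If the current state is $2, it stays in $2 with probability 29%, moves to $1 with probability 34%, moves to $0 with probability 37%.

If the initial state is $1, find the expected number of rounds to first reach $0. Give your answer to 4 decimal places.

2.7535

Let t(s) be the expected number of rounds to first reach $0 from state s, with t($0) = 0. Conditioning on the first round:
t($1) = 1 + 0.31·t($1) + 0.33·t($2)
t($2) = 1 + 0.34·t($1) + 0.29·t($2)
Solving: t($1) = 2.7535, t($2) = 2.7270.
Expected rounds from $1 to $0: 2.7535.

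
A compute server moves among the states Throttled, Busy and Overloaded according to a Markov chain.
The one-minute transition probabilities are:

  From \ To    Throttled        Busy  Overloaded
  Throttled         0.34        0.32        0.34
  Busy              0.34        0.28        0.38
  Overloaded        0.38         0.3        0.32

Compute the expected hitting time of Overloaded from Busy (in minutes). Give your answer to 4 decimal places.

Let t(s) be the expected number of minutes to first reach Overloaded from state s, with t(Overloaded) = 0. Conditioning on the first minute:
t(Throttled) = 1 + 0.34·t(Throttled) + 0.32·t(Busy)
t(Busy) = 1 + 0.34·t(Throttled) + 0.28·t(Busy)
Solving: t(Throttled) = 2.8384, t(Busy) = 2.7293.
Expected minutes from Busy to Overloaded: 2.7293.

2.7293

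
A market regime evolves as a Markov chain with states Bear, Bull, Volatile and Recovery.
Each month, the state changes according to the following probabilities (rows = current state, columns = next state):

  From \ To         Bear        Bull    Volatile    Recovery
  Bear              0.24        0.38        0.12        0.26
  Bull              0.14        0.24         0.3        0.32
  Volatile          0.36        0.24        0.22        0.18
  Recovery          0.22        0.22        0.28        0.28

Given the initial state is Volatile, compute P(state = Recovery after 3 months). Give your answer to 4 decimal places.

Propagate the distribution vector 3 months from Volatile.
After 0 months: (0.0000, 0.0000, 1.0000, 0.0000)
After 1 month: (0.3600, 0.2400, 0.2200, 0.1800)
After 2 months: (0.2388, 0.2868, 0.2140, 0.2604)
After 3 months: (0.2318, 0.2682, 0.2347, 0.2653)
P(in Recovery after 3 months) = 0.2653

0.2653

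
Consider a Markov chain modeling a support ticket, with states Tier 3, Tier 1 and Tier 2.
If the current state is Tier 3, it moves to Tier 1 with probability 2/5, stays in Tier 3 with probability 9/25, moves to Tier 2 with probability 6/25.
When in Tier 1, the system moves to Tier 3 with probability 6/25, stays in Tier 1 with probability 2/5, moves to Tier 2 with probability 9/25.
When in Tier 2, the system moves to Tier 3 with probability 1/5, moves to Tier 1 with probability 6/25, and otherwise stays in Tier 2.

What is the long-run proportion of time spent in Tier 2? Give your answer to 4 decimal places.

Let the stationary distribution be π with π = πP and π_1 + π_2 + π_3 = 1.
π_1 = 0.36·π_1 + 0.24·π_2 + 0.2·π_3
π_2 = 0.4·π_1 + 0.4·π_2 + 0.24·π_3
Solving with the normalization constraint gives π = (0.2540, 0.3341, 0.4119).
So the stationary probability of Tier 2 is 0.4119.

0.4119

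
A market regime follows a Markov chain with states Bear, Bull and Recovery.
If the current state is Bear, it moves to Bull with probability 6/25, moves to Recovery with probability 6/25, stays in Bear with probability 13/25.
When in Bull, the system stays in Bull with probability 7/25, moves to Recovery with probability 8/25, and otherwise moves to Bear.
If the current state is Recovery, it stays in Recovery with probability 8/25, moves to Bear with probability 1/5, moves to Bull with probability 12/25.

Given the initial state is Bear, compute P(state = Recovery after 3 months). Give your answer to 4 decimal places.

0.2868

Propagate the distribution vector 3 months from Bear.
After 0 months: (1.0000, 0.0000, 0.0000)
After 1 month: (0.5200, 0.2400, 0.2400)
After 2 months: (0.4144, 0.3072, 0.2784)
After 3 months: (0.3940, 0.3191, 0.2868)
P(in Recovery after 3 months) = 0.2868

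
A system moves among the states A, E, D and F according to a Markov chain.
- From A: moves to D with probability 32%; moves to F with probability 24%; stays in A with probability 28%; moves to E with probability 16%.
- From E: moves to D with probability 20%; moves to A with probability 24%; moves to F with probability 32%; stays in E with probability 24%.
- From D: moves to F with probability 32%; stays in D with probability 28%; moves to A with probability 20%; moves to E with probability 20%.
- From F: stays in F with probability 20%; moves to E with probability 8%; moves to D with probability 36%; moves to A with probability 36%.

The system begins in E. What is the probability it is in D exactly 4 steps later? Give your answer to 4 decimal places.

Propagate the distribution vector 4 steps from E.
After 0 steps: (0.0000, 1.0000, 0.0000, 0.0000)
After 1 step: (0.2400, 0.2400, 0.2000, 0.3200)
After 2 steps: (0.2800, 0.1616, 0.2960, 0.2624)
After 3 steps: (0.2708, 0.1638, 0.2993, 0.2661)
After 4 steps: (0.2708, 0.1638, 0.2990, 0.2664)
P(in D after 4 steps) = 0.2990

0.2990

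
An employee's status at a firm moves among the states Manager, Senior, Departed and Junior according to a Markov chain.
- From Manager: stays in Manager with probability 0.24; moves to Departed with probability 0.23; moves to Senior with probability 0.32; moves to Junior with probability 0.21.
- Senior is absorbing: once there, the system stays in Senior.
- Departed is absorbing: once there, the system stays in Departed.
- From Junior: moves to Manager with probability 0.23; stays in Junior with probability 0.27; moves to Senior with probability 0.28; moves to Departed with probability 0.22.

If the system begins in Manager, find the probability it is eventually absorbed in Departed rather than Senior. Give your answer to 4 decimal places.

Let h(s) be the probability of absorption at Departed starting from transient state s. Then h(Departed) = 1 and h(Senior) = 0. By first-step analysis:
h(Manager) = 0.24·h(Manager) + 0.32·0 + 0.23·1 + 0.21·h(Junior)
h(Junior) = 0.23·h(Manager) + 0.28·0 + 0.22·1 + 0.27·h(Junior)
Solving: h(Manager) = 0.4227, h(Junior) = 0.4346.
Starting from Manager, the probability is 0.4227.

0.4227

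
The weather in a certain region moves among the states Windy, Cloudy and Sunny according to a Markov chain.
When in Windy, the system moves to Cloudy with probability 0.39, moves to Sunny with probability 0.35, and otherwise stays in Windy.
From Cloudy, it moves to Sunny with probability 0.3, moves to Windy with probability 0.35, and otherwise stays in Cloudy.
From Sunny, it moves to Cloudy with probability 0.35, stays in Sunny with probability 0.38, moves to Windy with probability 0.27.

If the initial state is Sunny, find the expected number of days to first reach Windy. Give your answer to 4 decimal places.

3.3557

Let t(s) be the expected number of days to first reach Windy from state s, with t(Windy) = 0. Conditioning on the first day:
t(Cloudy) = 1 + 0.35·t(Cloudy) + 0.3·t(Sunny)
t(Sunny) = 1 + 0.35·t(Cloudy) + 0.38·t(Sunny)
Solving: t(Cloudy) = 3.0872, t(Sunny) = 3.3557.
Expected days from Sunny to Windy: 3.3557.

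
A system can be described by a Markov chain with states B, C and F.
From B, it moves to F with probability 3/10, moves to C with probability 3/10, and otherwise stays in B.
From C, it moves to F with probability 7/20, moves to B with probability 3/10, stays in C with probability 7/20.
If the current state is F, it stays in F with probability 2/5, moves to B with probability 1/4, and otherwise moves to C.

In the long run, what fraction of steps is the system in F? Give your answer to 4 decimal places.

0.3519

Let the stationary distribution be π with π = πP and π_1 + π_2 + π_3 = 1.
π_1 = 0.4·π_1 + 0.3·π_2 + 0.25·π_3
π_2 = 0.3·π_1 + 0.35·π_2 + 0.35·π_3
Solving with the normalization constraint gives π = (0.3138, 0.3343, 0.3519).
So the stationary probability of F is 0.3519.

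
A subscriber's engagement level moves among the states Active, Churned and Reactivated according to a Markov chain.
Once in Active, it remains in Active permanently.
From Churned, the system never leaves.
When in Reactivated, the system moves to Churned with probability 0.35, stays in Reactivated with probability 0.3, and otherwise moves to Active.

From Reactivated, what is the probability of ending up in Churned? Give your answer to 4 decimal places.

Let h(s) be the probability of absorption at Churned starting from transient state s. Then h(Churned) = 1 and h(Active) = 0. By first-step analysis:
h(Reactivated) = 0.35·0 + 0.35·1 + 0.3·h(Reactivated)
Solving: h(Reactivated) = 0.5000.
Starting from Reactivated, the probability is 0.5000.

0.5000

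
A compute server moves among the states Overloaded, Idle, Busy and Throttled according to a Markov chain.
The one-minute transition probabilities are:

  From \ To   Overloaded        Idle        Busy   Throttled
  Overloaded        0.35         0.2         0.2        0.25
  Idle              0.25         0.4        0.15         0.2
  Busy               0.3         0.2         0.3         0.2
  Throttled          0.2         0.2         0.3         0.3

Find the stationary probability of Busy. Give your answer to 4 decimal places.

0.2347

Let the stationary distribution be π with π = πP and π_1 + π_2 + π_3 + π_4 = 1.
π_1 = 0.35·π_1 + 0.25·π_2 + 0.3·π_3 + 0.2·π_4
π_2 = 0.2·π_1 + 0.4·π_2 + 0.2·π_3 + 0.2·π_4
π_3 = 0.2·π_1 + 0.15·π_2 + 0.3·π_3 + 0.3·π_4
Solving with the normalization constraint gives π = (0.2776, 0.2500, 0.2347, 0.2376).
So the stationary probability of Busy is 0.2347.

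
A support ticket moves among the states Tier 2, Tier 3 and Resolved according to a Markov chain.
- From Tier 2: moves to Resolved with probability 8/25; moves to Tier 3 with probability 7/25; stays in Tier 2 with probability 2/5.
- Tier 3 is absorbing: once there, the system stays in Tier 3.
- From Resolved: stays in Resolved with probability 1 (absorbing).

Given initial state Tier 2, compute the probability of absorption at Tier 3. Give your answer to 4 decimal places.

Let h(s) be the probability of absorption at Tier 3 starting from transient state s. Then h(Tier 3) = 1 and h(Resolved) = 0. By first-step analysis:
h(Tier 2) = 0.4·h(Tier 2) + 0.28·1 + 0.32·0
Solving: h(Tier 2) = 0.4667.
Starting from Tier 2, the probability is 0.4667.

0.4667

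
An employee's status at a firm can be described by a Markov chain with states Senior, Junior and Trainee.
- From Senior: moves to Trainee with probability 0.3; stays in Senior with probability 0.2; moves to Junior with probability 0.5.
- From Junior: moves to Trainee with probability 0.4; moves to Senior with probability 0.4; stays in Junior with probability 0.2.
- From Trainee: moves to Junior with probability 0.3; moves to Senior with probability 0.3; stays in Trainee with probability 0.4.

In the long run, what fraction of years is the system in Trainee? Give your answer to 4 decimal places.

0.3697

Let the stationary distribution be π with π = πP and π_1 + π_2 + π_3 = 1.
π_1 = 0.2·π_1 + 0.4·π_2 + 0.3·π_3
π_2 = 0.5·π_1 + 0.2·π_2 + 0.3·π_3
Solving with the normalization constraint gives π = (0.3025, 0.3277, 0.3697).
So the stationary probability of Trainee is 0.3697.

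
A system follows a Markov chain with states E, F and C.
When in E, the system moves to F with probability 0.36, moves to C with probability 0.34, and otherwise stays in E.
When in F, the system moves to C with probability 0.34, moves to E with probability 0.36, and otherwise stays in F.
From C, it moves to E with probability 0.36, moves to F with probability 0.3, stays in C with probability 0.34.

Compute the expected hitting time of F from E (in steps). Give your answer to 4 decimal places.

Let t(s) be the expected number of steps to first reach F from state s, with t(F) = 0. Conditioning on the first step:
t(E) = 1 + 0.3·t(E) + 0.34·t(C)
t(C) = 1 + 0.36·t(E) + 0.34·t(C)
Solving: t(E) = 2.9446, t(C) = 3.1213.
Expected steps from E to F: 2.9446.

2.9446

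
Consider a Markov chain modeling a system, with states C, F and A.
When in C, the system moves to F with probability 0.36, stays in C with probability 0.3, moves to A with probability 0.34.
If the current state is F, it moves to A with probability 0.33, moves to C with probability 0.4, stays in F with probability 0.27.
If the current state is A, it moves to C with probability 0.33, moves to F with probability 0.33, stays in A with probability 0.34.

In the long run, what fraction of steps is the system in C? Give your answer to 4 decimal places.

0.3422

Let the stationary distribution be π with π = πP and π_1 + π_2 + π_3 = 1.
π_1 = 0.3·π_1 + 0.4·π_2 + 0.33·π_3
π_2 = 0.36·π_1 + 0.27·π_2 + 0.33·π_3
Solving with the normalization constraint gives π = (0.3422, 0.3210, 0.3368).
So the stationary probability of C is 0.3422.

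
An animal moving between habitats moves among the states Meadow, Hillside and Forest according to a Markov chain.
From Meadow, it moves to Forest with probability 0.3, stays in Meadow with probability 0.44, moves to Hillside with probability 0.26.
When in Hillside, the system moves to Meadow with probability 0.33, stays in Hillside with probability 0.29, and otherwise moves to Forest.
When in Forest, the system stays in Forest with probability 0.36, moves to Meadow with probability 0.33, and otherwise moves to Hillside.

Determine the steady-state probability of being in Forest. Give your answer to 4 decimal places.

Let the stationary distribution be π with π = πP and π_1 + π_2 + π_3 = 1.
π_1 = 0.44·π_1 + 0.33·π_2 + 0.33·π_3
π_2 = 0.26·π_1 + 0.29·π_2 + 0.31·π_3
Solving with the normalization constraint gives π = (0.3708, 0.2857, 0.3435).
So the stationary probability of Forest is 0.3435.

0.3435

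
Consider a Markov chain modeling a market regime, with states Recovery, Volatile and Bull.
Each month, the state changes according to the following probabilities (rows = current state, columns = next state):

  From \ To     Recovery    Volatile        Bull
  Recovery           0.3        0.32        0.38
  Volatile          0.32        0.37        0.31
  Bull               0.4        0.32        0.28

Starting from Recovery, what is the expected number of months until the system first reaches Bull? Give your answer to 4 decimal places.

Let t(s) be the expected number of months to first reach Bull from state s, with t(Bull) = 0. Conditioning on the first month:
t(Recovery) = 1 + 0.3·t(Recovery) + 0.32·t(Volatile)
t(Volatile) = 1 + 0.32·t(Recovery) + 0.37·t(Volatile)
Solving: t(Recovery) = 2.8057, t(Volatile) = 3.0124.
Expected months from Recovery to Bull: 2.8057.

2.8057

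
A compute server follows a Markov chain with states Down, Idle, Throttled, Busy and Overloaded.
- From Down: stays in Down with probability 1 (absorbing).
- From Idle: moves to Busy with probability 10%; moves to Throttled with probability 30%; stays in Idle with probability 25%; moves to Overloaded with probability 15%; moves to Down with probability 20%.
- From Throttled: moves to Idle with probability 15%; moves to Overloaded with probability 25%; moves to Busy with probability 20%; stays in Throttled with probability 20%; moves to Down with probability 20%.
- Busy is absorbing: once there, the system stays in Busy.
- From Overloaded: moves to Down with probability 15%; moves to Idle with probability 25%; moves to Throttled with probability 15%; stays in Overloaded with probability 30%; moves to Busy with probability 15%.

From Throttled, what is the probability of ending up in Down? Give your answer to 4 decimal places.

0.5272

Let h(s) be the probability of absorption at Down starting from transient state s. Then h(Down) = 1 and h(Busy) = 0. By first-step analysis:
h(Idle) = 0.2·1 + 0.25·h(Idle) + 0.3·h(Throttled) + 0.1·0 + 0.15·h(Overloaded)
h(Throttled) = 0.2·1 + 0.15·h(Idle) + 0.2·h(Throttled) + 0.2·0 + 0.25·h(Overloaded)
h(Overloaded) = 0.15·1 + 0.25·h(Idle) + 0.15·h(Throttled) + 0.15·0 + 0.3·h(Overloaded)
Solving: h(Idle) = 0.5848, h(Throttled) = 0.5272, h(Overloaded) = 0.5361.
Starting from Throttled, the probability is 0.5272.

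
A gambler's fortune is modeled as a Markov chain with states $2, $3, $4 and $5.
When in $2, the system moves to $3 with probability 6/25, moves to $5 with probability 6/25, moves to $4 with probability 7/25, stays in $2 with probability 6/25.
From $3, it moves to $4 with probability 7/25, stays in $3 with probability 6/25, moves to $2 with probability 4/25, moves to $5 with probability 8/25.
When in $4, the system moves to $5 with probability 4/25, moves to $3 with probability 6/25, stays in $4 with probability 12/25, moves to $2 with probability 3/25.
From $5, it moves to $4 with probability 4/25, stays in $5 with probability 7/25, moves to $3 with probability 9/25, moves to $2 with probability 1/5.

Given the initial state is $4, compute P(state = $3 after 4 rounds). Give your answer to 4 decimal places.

Propagate the distribution vector 4 rounds from $4.
After 0 rounds: (0.0000, 0.0000, 1.0000, 0.0000)
After 1 round: (0.1200, 0.2400, 0.4800, 0.1600)
After 2 rounds: (0.1568, 0.2592, 0.3568, 0.2272)
After 3 rounds: (0.1674, 0.2673, 0.3241, 0.2413)
After 4 rounds: (0.1701, 0.2690, 0.3159, 0.2451)
P(in $3 after 4 rounds) = 0.2690

0.2690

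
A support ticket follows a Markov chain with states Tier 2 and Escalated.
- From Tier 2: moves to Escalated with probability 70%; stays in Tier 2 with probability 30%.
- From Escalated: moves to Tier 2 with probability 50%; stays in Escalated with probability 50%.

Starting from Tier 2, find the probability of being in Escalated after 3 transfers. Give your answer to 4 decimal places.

Propagate the distribution vector 3 transfers from Tier 2.
After 0 transfers: (1.0000, 0.0000)
After 1 transfer: (0.3000, 0.7000)
After 2 transfers: (0.4400, 0.5600)
After 3 transfers: (0.4120, 0.5880)
P(in Escalated after 3 transfers) = 0.5880

0.5880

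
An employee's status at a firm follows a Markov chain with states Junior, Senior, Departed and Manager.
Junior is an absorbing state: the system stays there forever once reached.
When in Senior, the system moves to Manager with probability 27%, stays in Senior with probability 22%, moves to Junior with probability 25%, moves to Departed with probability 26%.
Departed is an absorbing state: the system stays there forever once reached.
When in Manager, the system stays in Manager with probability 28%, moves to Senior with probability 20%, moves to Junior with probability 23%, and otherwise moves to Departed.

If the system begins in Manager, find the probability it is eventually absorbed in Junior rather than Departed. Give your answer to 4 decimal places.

Let h(s) be the probability of absorption at Junior starting from transient state s. Then h(Junior) = 1 and h(Departed) = 0. By first-step analysis:
h(Senior) = 0.25·1 + 0.22·h(Senior) + 0.26·0 + 0.27·h(Manager)
h(Manager) = 0.23·1 + 0.2·h(Senior) + 0.29·0 + 0.28·h(Manager)
Solving: h(Senior) = 0.4770, h(Manager) = 0.4519.
Starting from Manager, the probability is 0.4519.

0.4519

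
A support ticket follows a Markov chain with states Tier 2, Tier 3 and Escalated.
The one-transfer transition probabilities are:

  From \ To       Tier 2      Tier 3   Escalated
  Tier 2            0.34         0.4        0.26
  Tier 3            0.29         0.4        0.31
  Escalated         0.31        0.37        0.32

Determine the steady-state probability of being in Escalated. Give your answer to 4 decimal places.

Let the stationary distribution be π with π = πP and π_1 + π_2 + π_3 = 1.
π_1 = 0.34·π_1 + 0.29·π_2 + 0.31·π_3
π_2 = 0.4·π_1 + 0.4·π_2 + 0.37·π_3
Solving with the normalization constraint gives π = (0.3115, 0.3911, 0.2974).
So the stationary probability of Escalated is 0.2974.

0.2974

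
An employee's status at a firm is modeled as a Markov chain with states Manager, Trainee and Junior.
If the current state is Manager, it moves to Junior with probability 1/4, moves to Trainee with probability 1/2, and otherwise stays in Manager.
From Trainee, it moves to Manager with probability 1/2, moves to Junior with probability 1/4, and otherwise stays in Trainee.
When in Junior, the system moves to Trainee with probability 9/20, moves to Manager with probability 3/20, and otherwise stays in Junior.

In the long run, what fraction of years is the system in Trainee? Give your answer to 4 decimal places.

0.3882

Let the stationary distribution be π with π = πP and π_1 + π_2 + π_3 = 1.
π_1 = 0.25·π_1 + 0.5·π_2 + 0.15·π_3
π_2 = 0.5·π_1 + 0.25·π_2 + 0.45·π_3
Solving with the normalization constraint gives π = (0.3176, 0.3882, 0.2941).
So the stationary probability of Trainee is 0.3882.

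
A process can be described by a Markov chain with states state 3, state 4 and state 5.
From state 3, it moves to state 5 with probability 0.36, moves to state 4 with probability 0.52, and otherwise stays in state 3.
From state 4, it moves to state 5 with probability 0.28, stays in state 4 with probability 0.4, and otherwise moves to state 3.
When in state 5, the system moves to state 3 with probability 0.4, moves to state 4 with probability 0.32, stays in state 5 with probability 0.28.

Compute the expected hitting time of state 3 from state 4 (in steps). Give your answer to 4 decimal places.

Let t(s) be the expected number of steps to first reach state 3 from state s, with t(state 3) = 0. Conditioning on the first step:
t(state 4) = 1 + 0.4·t(state 4) + 0.28·t(state 5)
t(state 5) = 1 + 0.32·t(state 4) + 0.28·t(state 5)
Solving: t(state 4) = 2.9206, t(state 5) = 2.6869.
Expected steps from state 4 to state 3: 2.9206.

2.9206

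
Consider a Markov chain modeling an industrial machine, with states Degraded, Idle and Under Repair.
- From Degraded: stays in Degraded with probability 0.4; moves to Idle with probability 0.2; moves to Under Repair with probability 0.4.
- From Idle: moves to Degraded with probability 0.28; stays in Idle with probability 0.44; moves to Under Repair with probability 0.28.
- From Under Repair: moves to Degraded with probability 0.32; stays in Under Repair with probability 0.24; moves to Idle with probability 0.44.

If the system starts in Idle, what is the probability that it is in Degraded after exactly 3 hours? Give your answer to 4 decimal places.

Propagate the distribution vector 3 hours from Idle.
After 0 hours: (0.0000, 1.0000, 0.0000)
After 1 hour: (0.2800, 0.4400, 0.2800)
After 2 hours: (0.3248, 0.3728, 0.3024)
After 3 hours: (0.3311, 0.3620, 0.3069)
P(in Degraded after 3 hours) = 0.3311

0.3311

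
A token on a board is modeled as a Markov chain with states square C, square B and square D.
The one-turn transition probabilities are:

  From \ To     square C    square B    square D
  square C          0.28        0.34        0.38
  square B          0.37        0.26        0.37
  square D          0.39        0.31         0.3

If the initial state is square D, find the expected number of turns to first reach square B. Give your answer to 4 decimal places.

Let t(s) be the expected number of turns to first reach square B from state s, with t(square B) = 0. Conditioning on the first turn:
t(square C) = 1 + 0.28·t(square C) + 0.38·t(square D)
t(square D) = 1 + 0.39·t(square C) + 0.3·t(square D)
Solving: t(square C) = 3.0354, t(square D) = 3.1197.
Expected turns from square D to square B: 3.1197.

3.1197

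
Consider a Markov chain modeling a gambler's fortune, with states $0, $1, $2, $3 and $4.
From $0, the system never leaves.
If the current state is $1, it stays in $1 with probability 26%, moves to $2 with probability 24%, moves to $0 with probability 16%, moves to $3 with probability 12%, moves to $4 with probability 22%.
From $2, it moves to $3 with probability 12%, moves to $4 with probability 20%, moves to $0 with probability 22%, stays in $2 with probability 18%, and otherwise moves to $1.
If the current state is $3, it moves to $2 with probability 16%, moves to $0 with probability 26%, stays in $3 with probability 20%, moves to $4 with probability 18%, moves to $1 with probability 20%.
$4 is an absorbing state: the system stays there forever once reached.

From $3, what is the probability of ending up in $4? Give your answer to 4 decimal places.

0.4561

Let h(s) be the probability of absorption at $4 starting from transient state s. Then h($4) = 1 and h($0) = 0. By first-step analysis:
h($1) = 0.16·0 + 0.26·h($1) + 0.24·h($2) + 0.12·h($3) + 0.22·1
h($2) = 0.22·0 + 0.28·h($1) + 0.18·h($2) + 0.12·h($3) + 0.2·1
h($3) = 0.26·0 + 0.2·h($1) + 0.16·h($2) + 0.2·h($3) + 0.18·1
Solving: h($1) = 0.5308, h($2) = 0.4919, h($3) = 0.4561.
Starting from $3, the probability is 0.4561.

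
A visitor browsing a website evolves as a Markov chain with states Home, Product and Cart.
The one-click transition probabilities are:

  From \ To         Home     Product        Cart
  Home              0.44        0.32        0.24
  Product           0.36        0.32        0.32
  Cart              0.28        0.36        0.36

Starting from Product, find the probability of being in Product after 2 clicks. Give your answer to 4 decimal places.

0.3328

Sum over the intermediate state after 1 click:
P = P(Product→Home)·P(Home→Product) + P(Product→Product)·P(Product→Product) + P(Product→Cart)·P(Cart→Product)
  = 0.36×0.32 + 0.32×0.32 + 0.32×0.36
  = 0.1152 + 0.1024 + 0.1152 = 0.3328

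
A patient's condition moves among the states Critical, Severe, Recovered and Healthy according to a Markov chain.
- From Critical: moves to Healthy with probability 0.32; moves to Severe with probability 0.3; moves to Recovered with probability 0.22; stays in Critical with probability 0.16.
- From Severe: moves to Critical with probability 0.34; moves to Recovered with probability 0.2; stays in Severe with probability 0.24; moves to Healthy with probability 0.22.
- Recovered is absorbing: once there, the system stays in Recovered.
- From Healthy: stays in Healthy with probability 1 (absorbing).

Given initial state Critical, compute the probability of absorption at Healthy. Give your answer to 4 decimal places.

0.5764

Let h(s) be the probability of absorption at Healthy starting from transient state s. Then h(Healthy) = 1 and h(Recovered) = 0. By first-step analysis:
h(Critical) = 0.16·h(Critical) + 0.3·h(Severe) + 0.22·0 + 0.32·1
h(Severe) = 0.34·h(Critical) + 0.24·h(Severe) + 0.2·0 + 0.22·1
Solving: h(Critical) = 0.5764, h(Severe) = 0.5474.
Starting from Critical, the probability is 0.5764.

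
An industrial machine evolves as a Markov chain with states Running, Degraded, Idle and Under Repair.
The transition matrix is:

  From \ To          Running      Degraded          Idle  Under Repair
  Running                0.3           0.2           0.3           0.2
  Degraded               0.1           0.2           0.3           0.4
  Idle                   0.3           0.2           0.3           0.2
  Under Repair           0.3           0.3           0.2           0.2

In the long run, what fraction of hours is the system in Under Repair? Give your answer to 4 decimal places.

0.2449

Let the stationary distribution be π with π = πP and π_1 + π_2 + π_3 + π_4 = 1.
π_1 = 0.3·π_1 + 0.1·π_2 + 0.3·π_3 + 0.3·π_4
π_2 = 0.2·π_1 + 0.2·π_2 + 0.2·π_3 + 0.3·π_4
π_3 = 0.3·π_1 + 0.3·π_2 + 0.3·π_3 + 0.2·π_4
Solving with the normalization constraint gives π = (0.2551, 0.2245, 0.2755, 0.2449).
So the stationary probability of Under Repair is 0.2449.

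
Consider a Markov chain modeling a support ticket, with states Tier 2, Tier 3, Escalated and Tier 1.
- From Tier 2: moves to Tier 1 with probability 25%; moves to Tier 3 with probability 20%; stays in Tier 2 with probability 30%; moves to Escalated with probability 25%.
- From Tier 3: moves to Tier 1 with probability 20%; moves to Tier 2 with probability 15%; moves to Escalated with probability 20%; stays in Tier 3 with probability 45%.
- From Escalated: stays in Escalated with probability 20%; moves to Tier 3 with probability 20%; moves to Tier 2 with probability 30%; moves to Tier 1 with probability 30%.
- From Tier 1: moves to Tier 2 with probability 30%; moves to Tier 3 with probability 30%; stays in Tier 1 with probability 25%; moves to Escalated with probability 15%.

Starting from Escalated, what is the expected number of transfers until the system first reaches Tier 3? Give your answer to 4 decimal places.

4.4025

Let t(s) be the expected number of transfers to first reach Tier 3 from state s, with t(Tier 3) = 0. Conditioning on the first transfer:
t(Tier 2) = 1 + 0.3·t(Tier 2) + 0.25·t(Escalated) + 0.25·t(Tier 1)
t(Escalated) = 1 + 0.3·t(Tier 2) + 0.2·t(Escalated) + 0.3·t(Tier 1)
t(Tier 1) = 1 + 0.3·t(Tier 2) + 0.15·t(Escalated) + 0.25·t(Tier 1)
Solving: t(Tier 2) = 4.4235, t(Escalated) = 4.4025, t(Tier 1) = 3.9832.
Expected transfers from Escalated to Tier 3: 4.4025.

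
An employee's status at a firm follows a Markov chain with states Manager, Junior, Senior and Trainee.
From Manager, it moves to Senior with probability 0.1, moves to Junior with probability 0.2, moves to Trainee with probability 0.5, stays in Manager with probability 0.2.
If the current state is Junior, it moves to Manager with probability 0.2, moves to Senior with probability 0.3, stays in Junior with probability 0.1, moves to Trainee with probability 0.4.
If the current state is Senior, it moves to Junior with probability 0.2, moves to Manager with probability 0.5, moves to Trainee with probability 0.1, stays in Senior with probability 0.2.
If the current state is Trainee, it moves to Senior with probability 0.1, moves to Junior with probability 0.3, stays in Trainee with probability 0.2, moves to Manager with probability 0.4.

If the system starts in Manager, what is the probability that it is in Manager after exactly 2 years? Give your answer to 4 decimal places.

Propagate the distribution vector 2 years from Manager.
After 0 years: (1.0000, 0.0000, 0.0000, 0.0000)
After 1 year: (0.2000, 0.2000, 0.1000, 0.5000)
After 2 years: (0.3300, 0.2300, 0.1500, 0.2900)
P(in Manager after 2 years) = 0.3300

0.3300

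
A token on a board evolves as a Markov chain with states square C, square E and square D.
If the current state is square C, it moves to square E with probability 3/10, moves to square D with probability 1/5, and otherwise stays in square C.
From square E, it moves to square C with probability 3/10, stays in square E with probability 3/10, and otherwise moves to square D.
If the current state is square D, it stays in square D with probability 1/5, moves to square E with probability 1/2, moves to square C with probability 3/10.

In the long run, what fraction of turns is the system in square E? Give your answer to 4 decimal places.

Let the stationary distribution be π with π = πP and π_1 + π_2 + π_3 = 1.
π_1 = 0.5·π_1 + 0.3·π_2 + 0.3·π_3
π_2 = 0.3·π_1 + 0.3·π_2 + 0.5·π_3
Solving with the normalization constraint gives π = (0.3750, 0.3542, 0.2708).
So the stationary probability of square E is 0.3542.

0.3542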